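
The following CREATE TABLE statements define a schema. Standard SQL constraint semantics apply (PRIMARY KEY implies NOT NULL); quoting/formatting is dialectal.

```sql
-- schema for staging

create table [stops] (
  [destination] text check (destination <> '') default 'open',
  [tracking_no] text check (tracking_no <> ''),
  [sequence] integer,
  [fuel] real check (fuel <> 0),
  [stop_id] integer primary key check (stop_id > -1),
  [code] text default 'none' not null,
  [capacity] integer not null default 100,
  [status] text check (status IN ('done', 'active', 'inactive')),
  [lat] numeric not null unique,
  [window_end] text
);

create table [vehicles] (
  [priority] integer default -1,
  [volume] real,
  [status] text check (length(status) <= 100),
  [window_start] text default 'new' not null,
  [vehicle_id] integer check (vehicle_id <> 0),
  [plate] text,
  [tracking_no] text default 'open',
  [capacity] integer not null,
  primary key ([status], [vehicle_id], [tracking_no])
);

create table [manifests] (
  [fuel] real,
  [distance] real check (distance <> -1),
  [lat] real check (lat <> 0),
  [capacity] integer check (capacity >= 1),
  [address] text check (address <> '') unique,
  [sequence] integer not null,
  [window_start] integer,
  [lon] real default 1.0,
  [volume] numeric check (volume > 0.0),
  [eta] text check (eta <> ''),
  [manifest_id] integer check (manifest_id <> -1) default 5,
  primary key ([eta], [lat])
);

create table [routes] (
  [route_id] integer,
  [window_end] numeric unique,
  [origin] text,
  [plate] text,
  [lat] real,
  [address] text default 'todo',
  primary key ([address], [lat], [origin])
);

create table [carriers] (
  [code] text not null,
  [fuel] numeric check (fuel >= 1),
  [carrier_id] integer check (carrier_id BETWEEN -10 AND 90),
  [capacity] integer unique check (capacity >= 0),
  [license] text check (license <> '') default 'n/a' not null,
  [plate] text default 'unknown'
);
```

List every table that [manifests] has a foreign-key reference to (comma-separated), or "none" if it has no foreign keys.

none

No column in manifests has a REFERENCES clause.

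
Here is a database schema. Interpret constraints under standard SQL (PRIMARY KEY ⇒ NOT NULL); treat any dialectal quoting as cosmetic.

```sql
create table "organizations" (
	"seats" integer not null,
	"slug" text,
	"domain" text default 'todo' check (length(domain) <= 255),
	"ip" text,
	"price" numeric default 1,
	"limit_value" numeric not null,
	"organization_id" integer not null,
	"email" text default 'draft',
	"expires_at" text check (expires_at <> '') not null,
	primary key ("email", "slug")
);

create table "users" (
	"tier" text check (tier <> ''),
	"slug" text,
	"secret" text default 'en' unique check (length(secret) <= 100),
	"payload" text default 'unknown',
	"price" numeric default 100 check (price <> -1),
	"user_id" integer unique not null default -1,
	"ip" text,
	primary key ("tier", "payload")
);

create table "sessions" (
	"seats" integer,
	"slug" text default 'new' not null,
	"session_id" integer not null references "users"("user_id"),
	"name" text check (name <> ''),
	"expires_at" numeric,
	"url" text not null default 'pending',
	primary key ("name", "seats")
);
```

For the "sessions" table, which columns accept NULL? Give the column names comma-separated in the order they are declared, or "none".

- seats: part of the PRIMARY KEY, which implies NOT NULL → not nullable.
- slug: declared NOT NULL → not nullable.
- session_id: declared NOT NULL → not nullable.
- name: part of the PRIMARY KEY, which implies NOT NULL → not nullable.
- expires_at: no NOT NULL constraint applies → nullable.
- url: declared NOT NULL → not nullable.

expires_at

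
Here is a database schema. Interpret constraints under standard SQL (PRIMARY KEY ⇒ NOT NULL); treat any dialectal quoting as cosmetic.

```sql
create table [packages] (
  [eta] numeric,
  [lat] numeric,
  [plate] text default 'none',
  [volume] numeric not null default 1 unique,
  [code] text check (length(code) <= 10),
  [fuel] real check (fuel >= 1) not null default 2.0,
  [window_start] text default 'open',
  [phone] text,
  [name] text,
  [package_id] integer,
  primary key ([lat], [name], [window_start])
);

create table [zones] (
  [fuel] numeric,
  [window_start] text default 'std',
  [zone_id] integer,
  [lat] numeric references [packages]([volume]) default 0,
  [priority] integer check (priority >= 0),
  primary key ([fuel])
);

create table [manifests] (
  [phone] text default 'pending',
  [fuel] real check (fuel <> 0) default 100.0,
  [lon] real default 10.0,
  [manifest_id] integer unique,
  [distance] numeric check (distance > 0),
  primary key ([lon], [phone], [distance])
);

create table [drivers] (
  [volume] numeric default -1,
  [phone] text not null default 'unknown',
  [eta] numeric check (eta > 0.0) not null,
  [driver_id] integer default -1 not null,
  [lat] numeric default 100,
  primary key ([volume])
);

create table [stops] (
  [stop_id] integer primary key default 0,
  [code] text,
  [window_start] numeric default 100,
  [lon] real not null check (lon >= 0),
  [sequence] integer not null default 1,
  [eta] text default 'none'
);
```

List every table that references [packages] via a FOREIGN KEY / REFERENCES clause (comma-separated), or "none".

zones

- zones.lat references packages(volume).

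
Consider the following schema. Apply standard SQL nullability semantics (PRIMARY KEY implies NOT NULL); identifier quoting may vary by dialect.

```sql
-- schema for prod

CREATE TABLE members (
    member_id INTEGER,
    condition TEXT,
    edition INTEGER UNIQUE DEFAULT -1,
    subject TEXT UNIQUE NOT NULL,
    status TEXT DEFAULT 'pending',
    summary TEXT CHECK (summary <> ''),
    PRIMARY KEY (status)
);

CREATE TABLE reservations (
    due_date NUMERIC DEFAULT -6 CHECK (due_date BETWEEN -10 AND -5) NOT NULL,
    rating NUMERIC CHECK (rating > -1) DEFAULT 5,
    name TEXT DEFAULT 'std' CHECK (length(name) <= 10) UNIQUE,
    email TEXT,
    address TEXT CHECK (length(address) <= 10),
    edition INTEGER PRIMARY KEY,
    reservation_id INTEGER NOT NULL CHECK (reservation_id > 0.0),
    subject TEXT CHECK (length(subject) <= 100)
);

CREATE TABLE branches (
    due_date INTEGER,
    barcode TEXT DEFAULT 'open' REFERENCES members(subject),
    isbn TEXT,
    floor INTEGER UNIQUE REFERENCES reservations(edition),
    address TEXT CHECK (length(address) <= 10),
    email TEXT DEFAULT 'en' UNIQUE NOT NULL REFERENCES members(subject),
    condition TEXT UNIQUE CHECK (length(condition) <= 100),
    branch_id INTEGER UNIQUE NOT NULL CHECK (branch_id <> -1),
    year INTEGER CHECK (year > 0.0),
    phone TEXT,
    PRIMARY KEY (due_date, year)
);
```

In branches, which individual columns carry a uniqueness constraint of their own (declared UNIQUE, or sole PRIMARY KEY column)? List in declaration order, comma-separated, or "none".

floor, email, condition, branch_id

- due_date: part of a composite PRIMARY KEY — only the tuple is unique, not this column on its own.
- barcode: no UNIQUE or single-column PK constraint.
- isbn: no UNIQUE or single-column PK constraint.
- floor: declared UNIQUE → unique.
- address: no UNIQUE or single-column PK constraint.
- email: declared UNIQUE → unique.
- condition: declared UNIQUE → unique.
- branch_id: declared UNIQUE → unique.
- year: part of a composite PRIMARY KEY — only the tuple is unique, not this column on its own.
- phone: no UNIQUE or single-column PK constraint.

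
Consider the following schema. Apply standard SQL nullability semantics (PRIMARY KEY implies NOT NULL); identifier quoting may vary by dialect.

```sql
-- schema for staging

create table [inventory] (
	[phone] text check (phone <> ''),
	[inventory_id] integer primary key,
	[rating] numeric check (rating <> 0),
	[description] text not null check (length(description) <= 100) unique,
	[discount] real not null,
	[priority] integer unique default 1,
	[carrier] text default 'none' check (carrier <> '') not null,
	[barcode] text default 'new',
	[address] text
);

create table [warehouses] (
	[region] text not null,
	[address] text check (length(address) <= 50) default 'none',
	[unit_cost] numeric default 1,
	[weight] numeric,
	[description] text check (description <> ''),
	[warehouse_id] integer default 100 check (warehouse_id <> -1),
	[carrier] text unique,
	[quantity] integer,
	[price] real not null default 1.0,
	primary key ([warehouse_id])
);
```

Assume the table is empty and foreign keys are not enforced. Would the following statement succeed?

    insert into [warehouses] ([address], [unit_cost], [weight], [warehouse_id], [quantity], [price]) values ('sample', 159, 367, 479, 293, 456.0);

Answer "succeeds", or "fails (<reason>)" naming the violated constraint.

region is omitted from the column list and has no DEFAULT, so it would receive NULL.
But region is declared NOT NULL.

fails (NOT NULL on region)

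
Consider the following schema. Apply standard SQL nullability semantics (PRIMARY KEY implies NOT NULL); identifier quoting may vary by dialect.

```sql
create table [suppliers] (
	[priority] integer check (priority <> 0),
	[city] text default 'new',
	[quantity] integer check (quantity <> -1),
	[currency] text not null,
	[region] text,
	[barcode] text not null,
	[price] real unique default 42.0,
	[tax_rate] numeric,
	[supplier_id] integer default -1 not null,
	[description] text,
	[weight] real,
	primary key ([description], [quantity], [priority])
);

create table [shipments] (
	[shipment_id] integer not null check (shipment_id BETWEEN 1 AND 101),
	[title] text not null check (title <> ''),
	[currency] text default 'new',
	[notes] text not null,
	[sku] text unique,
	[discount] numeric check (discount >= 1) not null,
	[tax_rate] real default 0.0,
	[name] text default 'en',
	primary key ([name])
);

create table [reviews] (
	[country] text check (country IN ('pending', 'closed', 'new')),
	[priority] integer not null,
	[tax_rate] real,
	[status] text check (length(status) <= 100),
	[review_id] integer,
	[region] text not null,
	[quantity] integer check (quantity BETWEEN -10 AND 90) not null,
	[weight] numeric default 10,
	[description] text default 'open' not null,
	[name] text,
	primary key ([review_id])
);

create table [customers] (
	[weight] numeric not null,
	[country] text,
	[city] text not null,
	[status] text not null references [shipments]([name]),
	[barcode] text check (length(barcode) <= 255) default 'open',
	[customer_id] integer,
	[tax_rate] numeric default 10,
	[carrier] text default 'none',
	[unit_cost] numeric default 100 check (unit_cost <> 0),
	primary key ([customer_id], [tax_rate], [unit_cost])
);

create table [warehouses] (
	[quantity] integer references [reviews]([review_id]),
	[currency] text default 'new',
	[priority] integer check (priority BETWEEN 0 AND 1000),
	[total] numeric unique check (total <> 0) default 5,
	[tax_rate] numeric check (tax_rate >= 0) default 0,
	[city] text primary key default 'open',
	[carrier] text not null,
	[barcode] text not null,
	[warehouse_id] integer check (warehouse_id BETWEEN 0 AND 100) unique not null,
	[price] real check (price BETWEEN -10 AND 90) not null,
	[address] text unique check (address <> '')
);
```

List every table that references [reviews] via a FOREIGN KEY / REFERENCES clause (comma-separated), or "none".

warehouses

- warehouses.quantity references reviews(review_id).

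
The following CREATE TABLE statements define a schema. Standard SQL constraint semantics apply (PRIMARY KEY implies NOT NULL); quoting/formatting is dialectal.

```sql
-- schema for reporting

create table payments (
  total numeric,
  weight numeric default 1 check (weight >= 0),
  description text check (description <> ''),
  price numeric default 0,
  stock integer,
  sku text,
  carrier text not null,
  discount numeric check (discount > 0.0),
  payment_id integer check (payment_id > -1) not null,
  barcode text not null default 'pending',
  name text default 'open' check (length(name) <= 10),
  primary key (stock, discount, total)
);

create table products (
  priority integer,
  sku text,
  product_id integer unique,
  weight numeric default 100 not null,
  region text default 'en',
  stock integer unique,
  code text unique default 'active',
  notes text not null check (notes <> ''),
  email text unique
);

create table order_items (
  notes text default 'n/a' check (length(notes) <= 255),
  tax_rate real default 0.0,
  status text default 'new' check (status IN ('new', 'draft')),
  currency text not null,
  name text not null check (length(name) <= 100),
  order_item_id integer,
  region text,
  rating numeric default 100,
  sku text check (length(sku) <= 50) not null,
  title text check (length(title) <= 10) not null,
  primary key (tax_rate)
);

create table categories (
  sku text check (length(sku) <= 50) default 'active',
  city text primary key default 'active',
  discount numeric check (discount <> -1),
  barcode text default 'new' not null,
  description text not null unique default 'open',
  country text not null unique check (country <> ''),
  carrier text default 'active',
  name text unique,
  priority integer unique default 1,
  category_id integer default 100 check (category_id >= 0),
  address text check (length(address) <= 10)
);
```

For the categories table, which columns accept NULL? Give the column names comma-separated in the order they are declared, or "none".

sku, discount, carrier, name, priority, category_id, address

- sku: CHECK does not forbid NULL (a CHECK constraint passes when its expression is NULL) → nullable.
- city: part of the PRIMARY KEY, which implies NOT NULL → not nullable.
- discount: CHECK does not forbid NULL (a CHECK constraint passes when its expression is NULL) → nullable.
- barcode: declared NOT NULL → not nullable.
- description: declared NOT NULL → not nullable.
- country: declared NOT NULL → not nullable.
- carrier: DEFAULT only fills an omitted column; an explicit NULL is still allowed → nullable.
- name: UNIQUE does not imply NOT NULL → nullable.
- priority: UNIQUE does not imply NOT NULL → nullable.
- category_id: CHECK does not forbid NULL (a CHECK constraint passes when its expression is NULL) → nullable.
- address: CHECK does not forbid NULL (a CHECK constraint passes when its expression is NULL) → nullable.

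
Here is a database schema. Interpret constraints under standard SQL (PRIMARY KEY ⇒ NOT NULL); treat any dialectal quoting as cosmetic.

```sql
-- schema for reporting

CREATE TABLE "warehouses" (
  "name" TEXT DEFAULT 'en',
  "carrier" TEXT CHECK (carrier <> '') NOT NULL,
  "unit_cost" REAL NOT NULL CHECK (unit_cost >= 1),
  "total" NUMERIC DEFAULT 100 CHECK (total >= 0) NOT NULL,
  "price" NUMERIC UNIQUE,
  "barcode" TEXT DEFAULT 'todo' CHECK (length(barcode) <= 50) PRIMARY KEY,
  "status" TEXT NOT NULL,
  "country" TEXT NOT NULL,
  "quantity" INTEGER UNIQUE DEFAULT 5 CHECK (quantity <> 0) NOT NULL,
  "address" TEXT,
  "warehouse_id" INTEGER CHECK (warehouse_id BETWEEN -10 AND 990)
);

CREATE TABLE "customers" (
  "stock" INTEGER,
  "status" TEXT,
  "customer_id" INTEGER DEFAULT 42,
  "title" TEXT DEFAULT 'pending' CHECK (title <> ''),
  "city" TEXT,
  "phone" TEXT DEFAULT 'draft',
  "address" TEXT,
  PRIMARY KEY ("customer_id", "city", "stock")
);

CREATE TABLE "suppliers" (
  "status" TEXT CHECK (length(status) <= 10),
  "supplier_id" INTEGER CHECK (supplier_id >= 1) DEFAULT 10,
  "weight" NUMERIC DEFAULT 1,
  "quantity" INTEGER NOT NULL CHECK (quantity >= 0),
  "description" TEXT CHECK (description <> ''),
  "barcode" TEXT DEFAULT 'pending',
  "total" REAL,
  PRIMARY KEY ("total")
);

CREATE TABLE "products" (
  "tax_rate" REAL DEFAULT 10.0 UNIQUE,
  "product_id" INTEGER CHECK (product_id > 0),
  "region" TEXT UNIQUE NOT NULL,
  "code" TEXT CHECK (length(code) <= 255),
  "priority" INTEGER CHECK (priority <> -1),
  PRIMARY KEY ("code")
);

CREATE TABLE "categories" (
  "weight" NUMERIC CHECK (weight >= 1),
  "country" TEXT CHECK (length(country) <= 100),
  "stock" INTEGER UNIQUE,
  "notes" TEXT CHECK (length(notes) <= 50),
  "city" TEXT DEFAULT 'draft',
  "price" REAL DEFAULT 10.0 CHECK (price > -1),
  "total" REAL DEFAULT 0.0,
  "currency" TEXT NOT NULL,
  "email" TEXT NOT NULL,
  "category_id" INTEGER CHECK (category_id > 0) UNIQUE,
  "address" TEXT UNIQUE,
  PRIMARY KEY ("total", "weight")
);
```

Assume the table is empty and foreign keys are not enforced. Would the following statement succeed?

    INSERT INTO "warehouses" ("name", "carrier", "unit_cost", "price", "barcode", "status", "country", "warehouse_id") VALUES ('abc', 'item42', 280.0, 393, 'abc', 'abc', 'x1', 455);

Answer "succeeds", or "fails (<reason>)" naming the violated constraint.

succeeds

NOT NULL columns: barcode is supplied; carrier is supplied; country is supplied; quantity defaults to 5; status is supplied; total defaults to 100; unit_cost is supplied.
CHECK constraints: 'item42' satisfies (carrier <> ''); 280.0 satisfies (unit_cost >= 1); 'abc' satisfies (length(barcode) <= 50); 455 satisfies (warehouse_id BETWEEN -10 AND 990).
No constraint is violated.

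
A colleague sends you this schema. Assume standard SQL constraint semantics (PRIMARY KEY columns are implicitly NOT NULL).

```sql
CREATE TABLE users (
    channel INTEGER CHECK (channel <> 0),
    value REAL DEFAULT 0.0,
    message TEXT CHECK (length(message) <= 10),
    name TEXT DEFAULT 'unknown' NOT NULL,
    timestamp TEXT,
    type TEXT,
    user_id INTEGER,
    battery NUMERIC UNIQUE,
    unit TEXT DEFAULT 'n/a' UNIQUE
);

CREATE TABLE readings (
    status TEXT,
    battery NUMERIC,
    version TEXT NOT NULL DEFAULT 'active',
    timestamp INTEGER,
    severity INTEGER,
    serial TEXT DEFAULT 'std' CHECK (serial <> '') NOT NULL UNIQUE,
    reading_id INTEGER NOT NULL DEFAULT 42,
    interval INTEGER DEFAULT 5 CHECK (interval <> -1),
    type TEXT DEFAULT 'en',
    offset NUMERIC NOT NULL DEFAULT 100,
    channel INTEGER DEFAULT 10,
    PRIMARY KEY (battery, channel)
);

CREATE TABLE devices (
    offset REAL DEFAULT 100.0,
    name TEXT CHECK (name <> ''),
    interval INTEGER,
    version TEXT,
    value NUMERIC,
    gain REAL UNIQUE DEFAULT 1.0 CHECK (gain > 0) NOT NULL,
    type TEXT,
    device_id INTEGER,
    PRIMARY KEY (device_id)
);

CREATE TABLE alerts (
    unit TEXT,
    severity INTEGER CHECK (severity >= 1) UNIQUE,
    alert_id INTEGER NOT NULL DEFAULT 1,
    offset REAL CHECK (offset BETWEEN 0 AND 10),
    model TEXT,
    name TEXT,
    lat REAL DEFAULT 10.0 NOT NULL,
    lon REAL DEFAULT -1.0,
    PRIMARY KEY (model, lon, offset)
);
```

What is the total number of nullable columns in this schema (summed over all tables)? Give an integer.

users: 8 nullable (channel, value, message, timestamp, type, user_id, battery, unit — PK none and explicit NOT NULL columns excluded).
readings: 5 nullable (status, timestamp, severity, interval, type — PK (battery, channel) and explicit NOT NULL columns excluded).
devices: 6 nullable (offset, name, interval, version, value, type — PK (device_id) and explicit NOT NULL columns excluded).
alerts: 3 nullable (unit, severity, name — PK (model, lon, offset) and explicit NOT NULL columns excluded).
Total: 8 + 5 + 6 + 3 = 22.

22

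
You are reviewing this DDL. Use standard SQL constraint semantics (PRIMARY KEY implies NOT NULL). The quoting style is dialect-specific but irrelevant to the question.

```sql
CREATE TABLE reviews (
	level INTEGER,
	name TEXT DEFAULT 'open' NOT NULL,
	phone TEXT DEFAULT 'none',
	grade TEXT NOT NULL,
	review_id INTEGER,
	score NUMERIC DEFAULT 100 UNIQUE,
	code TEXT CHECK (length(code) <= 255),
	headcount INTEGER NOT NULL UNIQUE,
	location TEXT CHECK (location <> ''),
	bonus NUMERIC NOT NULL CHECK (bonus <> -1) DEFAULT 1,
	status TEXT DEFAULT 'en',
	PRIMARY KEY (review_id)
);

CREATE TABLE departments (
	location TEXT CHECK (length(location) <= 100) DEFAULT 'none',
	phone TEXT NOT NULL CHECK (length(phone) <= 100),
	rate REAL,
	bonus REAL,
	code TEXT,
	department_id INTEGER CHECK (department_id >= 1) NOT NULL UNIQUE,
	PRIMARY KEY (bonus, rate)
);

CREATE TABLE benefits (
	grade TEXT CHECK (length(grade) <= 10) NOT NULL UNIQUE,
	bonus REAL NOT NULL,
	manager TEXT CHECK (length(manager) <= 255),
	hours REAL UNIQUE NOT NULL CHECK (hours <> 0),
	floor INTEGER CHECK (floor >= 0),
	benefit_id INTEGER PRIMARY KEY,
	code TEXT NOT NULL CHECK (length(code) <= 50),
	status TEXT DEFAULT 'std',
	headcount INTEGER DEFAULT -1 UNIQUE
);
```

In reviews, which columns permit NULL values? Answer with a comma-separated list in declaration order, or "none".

level, phone, score, code, location, status

- level: no NOT NULL constraint applies → nullable.
- name: declared NOT NULL → not nullable.
- phone: DEFAULT only fills an omitted column; an explicit NULL is still allowed → nullable.
- grade: declared NOT NULL → not nullable.
- review_id: part of the PRIMARY KEY, which implies NOT NULL → not nullable.
- score: UNIQUE does not imply NOT NULL → nullable.
- code: CHECK does not forbid NULL (a CHECK constraint passes when its expression is NULL) → nullable.
- headcount: declared NOT NULL → not nullable.
- location: CHECK does not forbid NULL (a CHECK constraint passes when its expression is NULL) → nullable.
- bonus: declared NOT NULL → not nullable.
- status: DEFAULT only fills an omitted column; an explicit NULL is still allowed → nullable.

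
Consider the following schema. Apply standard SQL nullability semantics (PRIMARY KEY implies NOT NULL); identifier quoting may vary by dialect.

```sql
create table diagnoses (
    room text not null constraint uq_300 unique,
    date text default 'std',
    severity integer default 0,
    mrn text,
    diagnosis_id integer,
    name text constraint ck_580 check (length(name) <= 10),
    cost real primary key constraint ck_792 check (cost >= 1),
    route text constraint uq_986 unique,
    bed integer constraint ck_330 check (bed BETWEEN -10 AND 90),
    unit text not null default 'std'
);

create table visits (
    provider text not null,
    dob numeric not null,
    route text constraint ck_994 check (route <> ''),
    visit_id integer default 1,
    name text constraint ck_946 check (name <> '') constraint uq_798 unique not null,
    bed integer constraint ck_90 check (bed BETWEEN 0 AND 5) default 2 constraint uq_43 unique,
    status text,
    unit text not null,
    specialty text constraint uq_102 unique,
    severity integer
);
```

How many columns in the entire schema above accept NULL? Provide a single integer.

13

diagnoses: 7 nullable (date, severity, mrn, diagnosis_id, name, route, bed — PK (cost) and explicit NOT NULL columns excluded).
visits: 6 nullable (route, visit_id, bed, status, specialty, severity — PK none and explicit NOT NULL columns excluded).
Total: 7 + 6 = 13.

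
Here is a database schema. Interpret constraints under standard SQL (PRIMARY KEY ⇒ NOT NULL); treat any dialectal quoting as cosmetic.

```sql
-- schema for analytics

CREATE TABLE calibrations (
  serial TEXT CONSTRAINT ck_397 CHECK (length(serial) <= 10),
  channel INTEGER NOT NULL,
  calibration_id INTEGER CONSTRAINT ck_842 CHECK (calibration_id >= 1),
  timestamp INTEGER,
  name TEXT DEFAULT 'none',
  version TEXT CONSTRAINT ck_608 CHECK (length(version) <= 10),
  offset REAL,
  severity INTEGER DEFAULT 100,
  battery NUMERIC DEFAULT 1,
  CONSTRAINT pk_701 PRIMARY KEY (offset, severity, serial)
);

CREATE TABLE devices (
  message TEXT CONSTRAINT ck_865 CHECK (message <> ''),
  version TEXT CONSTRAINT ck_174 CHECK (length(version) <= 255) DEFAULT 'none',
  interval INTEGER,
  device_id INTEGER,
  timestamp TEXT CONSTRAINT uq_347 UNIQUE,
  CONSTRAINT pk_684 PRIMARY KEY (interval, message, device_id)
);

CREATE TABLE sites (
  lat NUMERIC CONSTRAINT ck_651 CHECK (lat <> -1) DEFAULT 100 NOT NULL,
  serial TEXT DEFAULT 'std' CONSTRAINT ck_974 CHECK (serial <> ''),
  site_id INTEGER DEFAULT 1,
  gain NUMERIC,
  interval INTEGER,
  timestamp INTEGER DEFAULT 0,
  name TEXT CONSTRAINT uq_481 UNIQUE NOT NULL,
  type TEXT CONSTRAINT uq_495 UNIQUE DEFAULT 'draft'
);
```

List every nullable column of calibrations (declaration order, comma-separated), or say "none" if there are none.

- serial: part of the PRIMARY KEY, which implies NOT NULL → not nullable.
- channel: declared NOT NULL → not nullable.
- calibration_id: CHECK does not forbid NULL (a CHECK constraint passes when its expression is NULL) → nullable.
- timestamp: no NOT NULL constraint applies → nullable.
- name: DEFAULT only fills an omitted column; an explicit NULL is still allowed → nullable.
- version: CHECK does not forbid NULL (a CHECK constraint passes when its expression is NULL) → nullable.
- offset: part of the PRIMARY KEY, which implies NOT NULL → not nullable.
- severity: part of the PRIMARY KEY, which implies NOT NULL → not nullable.
- battery: DEFAULT only fills an omitted column; an explicit NULL is still allowed → nullable.

calibration_id, timestamp, name, version, battery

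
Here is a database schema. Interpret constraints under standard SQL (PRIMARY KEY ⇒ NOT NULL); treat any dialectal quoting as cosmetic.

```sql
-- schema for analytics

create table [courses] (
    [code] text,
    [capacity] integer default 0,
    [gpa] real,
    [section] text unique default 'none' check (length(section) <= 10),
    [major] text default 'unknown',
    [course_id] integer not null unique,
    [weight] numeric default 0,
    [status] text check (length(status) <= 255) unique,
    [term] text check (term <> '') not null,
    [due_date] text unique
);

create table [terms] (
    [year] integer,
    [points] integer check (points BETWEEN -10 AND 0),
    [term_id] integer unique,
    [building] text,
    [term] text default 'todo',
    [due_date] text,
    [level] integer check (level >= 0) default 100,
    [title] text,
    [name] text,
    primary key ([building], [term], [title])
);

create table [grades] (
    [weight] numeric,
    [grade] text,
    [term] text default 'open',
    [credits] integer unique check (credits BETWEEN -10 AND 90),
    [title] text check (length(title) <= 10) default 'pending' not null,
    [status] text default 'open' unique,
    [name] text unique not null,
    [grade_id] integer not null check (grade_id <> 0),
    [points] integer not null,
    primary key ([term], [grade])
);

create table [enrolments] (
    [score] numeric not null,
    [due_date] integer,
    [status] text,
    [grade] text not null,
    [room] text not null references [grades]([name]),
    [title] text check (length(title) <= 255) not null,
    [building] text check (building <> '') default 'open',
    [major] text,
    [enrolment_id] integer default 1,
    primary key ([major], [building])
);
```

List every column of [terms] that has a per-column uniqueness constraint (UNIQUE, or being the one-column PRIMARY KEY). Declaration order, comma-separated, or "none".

term_id

- year: no UNIQUE or single-column PK constraint.
- points: no UNIQUE or single-column PK constraint.
- term_id: declared UNIQUE → unique.
- building: part of a composite PRIMARY KEY — only the tuple is unique, not this column on its own.
- term: part of a composite PRIMARY KEY — only the tuple is unique, not this column on its own.
- due_date: no UNIQUE or single-column PK constraint.
- level: no UNIQUE or single-column PK constraint.
- title: part of a composite PRIMARY KEY — only the tuple is unique, not this column on its own.
- name: no UNIQUE or single-column PK constraint.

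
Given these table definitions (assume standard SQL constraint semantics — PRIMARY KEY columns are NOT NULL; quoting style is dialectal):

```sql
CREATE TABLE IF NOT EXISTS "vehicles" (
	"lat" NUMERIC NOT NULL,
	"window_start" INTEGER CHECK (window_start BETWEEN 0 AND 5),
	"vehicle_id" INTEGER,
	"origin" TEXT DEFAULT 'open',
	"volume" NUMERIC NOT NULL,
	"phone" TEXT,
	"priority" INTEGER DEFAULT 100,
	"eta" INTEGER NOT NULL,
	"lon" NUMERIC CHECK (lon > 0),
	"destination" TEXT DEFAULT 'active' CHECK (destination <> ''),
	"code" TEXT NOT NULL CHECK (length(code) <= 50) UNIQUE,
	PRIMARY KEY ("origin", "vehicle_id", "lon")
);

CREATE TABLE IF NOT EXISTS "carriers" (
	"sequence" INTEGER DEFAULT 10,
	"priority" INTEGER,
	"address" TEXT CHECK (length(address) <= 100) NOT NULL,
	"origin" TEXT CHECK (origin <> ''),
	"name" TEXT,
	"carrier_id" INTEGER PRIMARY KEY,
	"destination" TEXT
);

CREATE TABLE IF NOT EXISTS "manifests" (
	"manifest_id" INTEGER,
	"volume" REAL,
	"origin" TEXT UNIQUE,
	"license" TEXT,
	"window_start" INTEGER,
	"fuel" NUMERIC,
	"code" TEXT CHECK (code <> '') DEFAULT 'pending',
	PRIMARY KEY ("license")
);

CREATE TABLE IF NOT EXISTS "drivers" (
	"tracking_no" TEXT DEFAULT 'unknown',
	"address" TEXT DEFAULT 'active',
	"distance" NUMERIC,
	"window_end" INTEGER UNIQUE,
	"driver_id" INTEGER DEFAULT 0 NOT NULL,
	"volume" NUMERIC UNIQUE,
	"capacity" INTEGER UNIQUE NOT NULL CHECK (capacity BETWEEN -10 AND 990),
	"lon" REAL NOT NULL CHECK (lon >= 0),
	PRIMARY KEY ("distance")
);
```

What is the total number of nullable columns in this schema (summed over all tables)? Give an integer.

vehicles: 4 nullable (window_start, phone, priority, destination — PK (origin, vehicle_id, lon) and explicit NOT NULL columns excluded).
carriers: 5 nullable (sequence, priority, origin, name, destination — PK (carrier_id) and explicit NOT NULL columns excluded).
manifests: 6 nullable (manifest_id, volume, origin, window_start, fuel, code — PK (license) and explicit NOT NULL columns excluded).
drivers: 4 nullable (tracking_no, address, window_end, volume — PK (distance) and explicit NOT NULL columns excluded).
Total: 4 + 5 + 6 + 4 = 19.

19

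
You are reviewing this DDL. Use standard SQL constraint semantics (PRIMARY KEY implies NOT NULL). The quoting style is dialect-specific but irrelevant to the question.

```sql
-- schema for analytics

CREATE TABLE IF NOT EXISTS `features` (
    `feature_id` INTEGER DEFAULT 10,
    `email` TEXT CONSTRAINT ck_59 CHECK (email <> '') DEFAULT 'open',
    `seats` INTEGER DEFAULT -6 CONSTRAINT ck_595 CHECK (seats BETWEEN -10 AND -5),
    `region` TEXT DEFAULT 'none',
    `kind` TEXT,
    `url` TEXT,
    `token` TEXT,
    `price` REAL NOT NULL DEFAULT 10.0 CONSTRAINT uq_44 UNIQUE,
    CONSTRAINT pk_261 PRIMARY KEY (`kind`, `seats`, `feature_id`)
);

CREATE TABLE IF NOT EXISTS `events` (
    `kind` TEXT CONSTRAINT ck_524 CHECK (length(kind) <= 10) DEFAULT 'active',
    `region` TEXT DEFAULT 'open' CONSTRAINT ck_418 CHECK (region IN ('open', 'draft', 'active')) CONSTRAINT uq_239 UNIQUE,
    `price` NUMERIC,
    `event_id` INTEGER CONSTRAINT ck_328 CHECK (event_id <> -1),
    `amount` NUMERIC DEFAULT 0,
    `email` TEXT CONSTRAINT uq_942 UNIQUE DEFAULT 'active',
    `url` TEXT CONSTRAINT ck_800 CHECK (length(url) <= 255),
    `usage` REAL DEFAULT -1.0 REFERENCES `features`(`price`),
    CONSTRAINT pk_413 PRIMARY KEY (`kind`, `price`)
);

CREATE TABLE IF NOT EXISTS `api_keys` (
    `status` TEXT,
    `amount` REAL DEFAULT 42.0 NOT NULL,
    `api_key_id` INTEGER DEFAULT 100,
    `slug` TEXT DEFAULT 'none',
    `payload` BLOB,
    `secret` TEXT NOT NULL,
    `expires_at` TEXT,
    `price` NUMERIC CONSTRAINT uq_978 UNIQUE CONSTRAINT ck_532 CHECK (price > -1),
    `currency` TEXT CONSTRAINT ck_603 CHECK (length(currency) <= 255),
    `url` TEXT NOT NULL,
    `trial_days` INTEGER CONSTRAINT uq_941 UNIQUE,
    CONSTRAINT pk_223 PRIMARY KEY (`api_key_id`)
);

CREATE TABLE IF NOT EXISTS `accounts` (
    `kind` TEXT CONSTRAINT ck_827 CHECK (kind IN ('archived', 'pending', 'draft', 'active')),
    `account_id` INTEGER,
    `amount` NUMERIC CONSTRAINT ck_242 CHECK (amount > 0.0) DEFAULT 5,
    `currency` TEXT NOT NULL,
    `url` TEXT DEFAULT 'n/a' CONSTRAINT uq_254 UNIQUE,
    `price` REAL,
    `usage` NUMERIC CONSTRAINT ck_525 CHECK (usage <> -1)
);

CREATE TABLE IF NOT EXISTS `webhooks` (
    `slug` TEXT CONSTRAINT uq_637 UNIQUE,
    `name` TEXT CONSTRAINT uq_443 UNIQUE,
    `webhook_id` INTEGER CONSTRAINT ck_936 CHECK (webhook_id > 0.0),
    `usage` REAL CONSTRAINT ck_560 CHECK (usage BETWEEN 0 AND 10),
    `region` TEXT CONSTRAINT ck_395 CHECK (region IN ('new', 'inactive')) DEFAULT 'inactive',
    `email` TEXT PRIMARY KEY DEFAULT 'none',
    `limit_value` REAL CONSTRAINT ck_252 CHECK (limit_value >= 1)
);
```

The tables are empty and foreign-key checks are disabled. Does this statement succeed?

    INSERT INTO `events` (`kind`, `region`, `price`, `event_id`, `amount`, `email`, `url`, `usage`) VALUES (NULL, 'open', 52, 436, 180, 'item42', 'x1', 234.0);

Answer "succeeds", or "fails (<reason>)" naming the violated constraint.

kind is explicitly set to NULL, but kind is part of the PRIMARY KEY (implied NOT NULL).

fails (NOT NULL on kind)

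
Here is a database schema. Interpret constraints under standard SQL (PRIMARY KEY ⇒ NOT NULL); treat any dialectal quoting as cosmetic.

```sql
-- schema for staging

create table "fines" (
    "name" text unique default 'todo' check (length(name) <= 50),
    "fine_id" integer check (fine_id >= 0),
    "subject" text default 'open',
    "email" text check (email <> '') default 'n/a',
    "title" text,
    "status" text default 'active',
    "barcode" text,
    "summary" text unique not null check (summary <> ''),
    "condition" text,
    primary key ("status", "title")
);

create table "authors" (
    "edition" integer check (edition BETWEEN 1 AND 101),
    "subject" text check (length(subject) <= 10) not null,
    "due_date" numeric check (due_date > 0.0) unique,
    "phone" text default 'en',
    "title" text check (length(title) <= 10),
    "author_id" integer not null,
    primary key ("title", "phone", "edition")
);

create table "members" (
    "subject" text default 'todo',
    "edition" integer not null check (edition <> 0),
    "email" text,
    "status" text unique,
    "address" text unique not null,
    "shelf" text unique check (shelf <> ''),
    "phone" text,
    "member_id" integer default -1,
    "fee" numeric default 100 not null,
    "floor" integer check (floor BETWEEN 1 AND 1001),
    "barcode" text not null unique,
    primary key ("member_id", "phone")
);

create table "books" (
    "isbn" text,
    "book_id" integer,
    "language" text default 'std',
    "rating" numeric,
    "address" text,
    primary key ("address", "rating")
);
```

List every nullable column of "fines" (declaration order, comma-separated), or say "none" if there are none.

- name: CHECK does not forbid NULL (a CHECK constraint passes when its expression is NULL) → nullable.
- fine_id: CHECK does not forbid NULL (a CHECK constraint passes when its expression is NULL) → nullable.
- subject: DEFAULT only fills an omitted column; an explicit NULL is still allowed → nullable.
- email: CHECK does not forbid NULL (a CHECK constraint passes when its expression is NULL) → nullable.
- title: part of the PRIMARY KEY, which implies NOT NULL → not nullable.
- status: part of the PRIMARY KEY, which implies NOT NULL → not nullable.
- barcode: no NOT NULL constraint applies → nullable.
- summary: declared NOT NULL → not nullable.
- condition: no NOT NULL constraint applies → nullable.

name, fine_id, subject, email, barcode, condition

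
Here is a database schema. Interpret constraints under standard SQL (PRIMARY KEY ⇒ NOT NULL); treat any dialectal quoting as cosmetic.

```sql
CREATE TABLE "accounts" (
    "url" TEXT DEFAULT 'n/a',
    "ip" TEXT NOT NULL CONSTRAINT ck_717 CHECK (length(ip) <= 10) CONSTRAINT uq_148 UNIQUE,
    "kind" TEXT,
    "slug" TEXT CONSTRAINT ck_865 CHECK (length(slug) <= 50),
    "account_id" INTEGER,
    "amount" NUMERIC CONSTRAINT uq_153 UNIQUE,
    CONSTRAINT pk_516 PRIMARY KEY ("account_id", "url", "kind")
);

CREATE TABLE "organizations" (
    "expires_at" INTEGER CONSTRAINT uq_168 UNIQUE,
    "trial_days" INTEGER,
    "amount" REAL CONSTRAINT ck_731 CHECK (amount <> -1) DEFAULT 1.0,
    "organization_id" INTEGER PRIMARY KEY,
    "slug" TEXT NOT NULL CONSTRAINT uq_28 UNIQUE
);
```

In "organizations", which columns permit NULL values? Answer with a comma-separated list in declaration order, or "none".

- expires_at: UNIQUE does not imply NOT NULL → nullable.
- trial_days: no NOT NULL constraint applies → nullable.
- amount: CHECK does not forbid NULL (a CHECK constraint passes when its expression is NULL) → nullable.
- organization_id: part of the PRIMARY KEY, which implies NOT NULL → not nullable.
- slug: declared NOT NULL → not nullable.

expires_at, trial_days, amount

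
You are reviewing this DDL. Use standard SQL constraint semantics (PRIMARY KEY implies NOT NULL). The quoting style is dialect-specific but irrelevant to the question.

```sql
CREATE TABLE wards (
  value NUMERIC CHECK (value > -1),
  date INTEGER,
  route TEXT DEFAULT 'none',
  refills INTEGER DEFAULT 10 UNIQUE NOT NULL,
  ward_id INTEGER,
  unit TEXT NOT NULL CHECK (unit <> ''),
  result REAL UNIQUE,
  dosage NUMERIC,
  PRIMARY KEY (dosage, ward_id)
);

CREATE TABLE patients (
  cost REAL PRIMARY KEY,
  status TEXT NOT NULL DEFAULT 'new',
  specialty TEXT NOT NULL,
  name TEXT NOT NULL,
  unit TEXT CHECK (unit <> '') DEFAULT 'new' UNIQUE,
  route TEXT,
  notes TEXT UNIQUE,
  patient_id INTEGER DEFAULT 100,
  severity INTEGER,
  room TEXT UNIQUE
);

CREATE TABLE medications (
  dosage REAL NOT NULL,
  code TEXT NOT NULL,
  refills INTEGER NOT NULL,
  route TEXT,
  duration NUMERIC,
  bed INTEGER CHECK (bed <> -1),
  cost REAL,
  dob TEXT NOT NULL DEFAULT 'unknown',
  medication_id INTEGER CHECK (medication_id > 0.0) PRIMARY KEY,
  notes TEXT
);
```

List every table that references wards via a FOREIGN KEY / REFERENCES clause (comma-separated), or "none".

none

No REFERENCES clause anywhere in the schema names wards.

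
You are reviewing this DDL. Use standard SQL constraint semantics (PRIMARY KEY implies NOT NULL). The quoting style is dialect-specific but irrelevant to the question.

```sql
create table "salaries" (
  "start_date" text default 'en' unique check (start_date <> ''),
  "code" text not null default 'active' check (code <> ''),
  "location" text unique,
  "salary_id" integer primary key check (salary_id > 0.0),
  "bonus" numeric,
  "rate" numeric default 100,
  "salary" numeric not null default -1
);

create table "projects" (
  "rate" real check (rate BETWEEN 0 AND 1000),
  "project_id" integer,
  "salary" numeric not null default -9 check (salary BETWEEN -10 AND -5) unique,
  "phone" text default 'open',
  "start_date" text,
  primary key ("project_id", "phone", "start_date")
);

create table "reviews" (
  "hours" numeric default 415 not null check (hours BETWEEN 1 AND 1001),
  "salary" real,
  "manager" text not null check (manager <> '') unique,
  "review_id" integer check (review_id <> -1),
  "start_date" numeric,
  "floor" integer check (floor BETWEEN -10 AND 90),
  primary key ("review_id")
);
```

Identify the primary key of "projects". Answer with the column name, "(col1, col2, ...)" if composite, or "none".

(project_id, phone, start_date)

A table-level PRIMARY KEY clause names 3 columns: project_id, phone, start_date.
This is a composite key — the combination is unique, not each column individually.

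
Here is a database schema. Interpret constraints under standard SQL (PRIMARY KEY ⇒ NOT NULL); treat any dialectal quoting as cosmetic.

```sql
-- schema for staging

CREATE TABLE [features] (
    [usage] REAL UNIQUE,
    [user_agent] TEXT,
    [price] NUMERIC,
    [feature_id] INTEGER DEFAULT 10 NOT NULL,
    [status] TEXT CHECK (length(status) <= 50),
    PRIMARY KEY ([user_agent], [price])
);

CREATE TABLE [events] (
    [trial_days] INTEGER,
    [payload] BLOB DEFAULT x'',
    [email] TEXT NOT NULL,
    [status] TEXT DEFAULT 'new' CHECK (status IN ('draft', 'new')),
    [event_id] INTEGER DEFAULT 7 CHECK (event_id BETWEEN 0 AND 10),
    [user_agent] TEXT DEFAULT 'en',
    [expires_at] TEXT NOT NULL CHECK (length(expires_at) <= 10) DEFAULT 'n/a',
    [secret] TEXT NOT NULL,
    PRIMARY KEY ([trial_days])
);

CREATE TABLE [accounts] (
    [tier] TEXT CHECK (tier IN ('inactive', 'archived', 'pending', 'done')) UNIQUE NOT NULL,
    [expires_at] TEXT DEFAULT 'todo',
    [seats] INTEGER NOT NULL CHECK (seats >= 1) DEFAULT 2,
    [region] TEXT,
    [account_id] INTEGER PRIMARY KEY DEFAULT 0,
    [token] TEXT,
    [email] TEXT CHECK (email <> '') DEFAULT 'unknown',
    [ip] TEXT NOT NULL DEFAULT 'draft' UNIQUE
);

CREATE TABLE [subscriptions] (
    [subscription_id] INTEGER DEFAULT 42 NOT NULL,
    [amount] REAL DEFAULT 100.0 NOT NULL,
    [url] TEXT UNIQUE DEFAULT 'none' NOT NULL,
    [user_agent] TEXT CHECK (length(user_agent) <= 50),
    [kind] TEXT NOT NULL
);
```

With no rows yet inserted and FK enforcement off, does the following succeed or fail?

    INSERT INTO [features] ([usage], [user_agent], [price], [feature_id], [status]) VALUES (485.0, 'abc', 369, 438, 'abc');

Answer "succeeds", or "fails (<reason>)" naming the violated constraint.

succeeds

NOT NULL columns: feature_id is supplied; price is supplied; user_agent is supplied.
CHECK constraints: 'abc' satisfies (length(status) <= 50).
No constraint is violated.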